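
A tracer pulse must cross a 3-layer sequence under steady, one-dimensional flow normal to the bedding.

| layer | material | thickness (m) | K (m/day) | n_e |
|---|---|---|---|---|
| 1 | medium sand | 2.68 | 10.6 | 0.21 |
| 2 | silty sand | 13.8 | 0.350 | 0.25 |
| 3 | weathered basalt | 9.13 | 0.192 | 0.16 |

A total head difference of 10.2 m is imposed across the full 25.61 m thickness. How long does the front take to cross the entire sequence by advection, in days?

46.8

With flow normal to the layers, continuity requires the same specific discharge q through every layer.
Σ(b_i/K_i) = 2.68/10.6 + 13.8/0.350 + 9.13/0.192 = 87.23 d.
q = Δh / Σ(b_i/K_i) = 10.2 / 87.23 = 0.1169 m/day.
In each layer the seepage velocity is v_i = q/n_i, so the layer transit time is t_i = b_i·n_i / q:
  layer 1 (medium sand): t_1 = 2.68 × 0.21 / 0.1169 = 4.813 d
  layer 2 (silty sand): t_2 = 13.8 × 0.25 / 0.1169 = 29.51 d
  layer 3 (weathered basalt): t_3 = 9.13 × 0.16 / 0.1169 = 12.49 d
Total t = Σ t_i = 46.81 days.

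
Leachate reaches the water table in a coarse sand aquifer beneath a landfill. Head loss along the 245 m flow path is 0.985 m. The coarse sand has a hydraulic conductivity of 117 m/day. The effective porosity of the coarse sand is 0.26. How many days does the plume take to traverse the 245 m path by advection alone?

Hydraulic gradient i = Δh / L = 0.985 / 245 = 0.004020.
Darcy flux q = K · i = 117.0 × 0.004020 = 0.4704 m/day.
Seepage velocity v = q / n_e = 0.4704 / 0.26 = 1.809 m/day.
Travel time t = L / v = 245 / 1.809 = 135.4 days.

135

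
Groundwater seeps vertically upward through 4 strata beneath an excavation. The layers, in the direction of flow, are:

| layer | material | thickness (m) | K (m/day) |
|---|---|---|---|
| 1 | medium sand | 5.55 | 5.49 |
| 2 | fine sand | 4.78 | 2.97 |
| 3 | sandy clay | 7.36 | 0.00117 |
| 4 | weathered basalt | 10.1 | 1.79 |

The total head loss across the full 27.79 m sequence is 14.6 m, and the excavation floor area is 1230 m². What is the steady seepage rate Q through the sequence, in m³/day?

Flow is perpendicular to layering, so the layers act in series and the equivalent K is the thickness-weighted harmonic mean.
Total thickness L = 5.55 + 4.78 + 7.36 + 10.1 = 27.79 m.
Σ(b_i/K_i) = 5.55/5.49 + 4.78/2.97 + 7.36/0.00117 + 10.1/1.79 = 6299 d.
K_eq = L / Σ(b_i/K_i) = 27.79 / 6299 = 0.004412 m/day.
Q = K_eq · A · (Δh/L) = 0.004412 × 1230 × (14.6/27.79) = 2.851 m³/day.

2.85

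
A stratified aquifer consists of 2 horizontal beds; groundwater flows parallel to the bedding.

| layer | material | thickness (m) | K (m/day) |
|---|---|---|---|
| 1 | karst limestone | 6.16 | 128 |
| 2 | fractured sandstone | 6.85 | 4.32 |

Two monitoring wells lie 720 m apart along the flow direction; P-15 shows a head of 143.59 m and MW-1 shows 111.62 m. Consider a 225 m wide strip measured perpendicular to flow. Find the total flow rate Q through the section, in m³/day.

8170

Flow is parallel to layering, so each bed carries its own Darcy discharge and the transmissivities add.
Σ(K_i·b_i) = 128×6.16 + 4.32×6.85 = 818.1 m²/day.
Hydraulic gradient i = (143.59 − 111.62) / 720 = 31.97 / 720 = 0.04440.
Q = Σ(K_i·b_i) · W · i = 818.1 × 225 × 0.04440 = 8173 m³/day.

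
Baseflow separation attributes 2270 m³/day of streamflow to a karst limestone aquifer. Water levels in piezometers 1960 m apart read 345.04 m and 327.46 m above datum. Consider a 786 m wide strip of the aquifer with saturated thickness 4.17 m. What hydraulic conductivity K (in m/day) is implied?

77.2

Cross-sectional area A = 786 × 4.17 = 3278 m².
Hydraulic gradient i = (345.04 − 327.46) / 1960 = 17.58 / 1960 = 0.008969.
From Q = K·A·i, K = Q / (A·i) = 2270 / (3278 × 0.008969) = 77.22 m/day.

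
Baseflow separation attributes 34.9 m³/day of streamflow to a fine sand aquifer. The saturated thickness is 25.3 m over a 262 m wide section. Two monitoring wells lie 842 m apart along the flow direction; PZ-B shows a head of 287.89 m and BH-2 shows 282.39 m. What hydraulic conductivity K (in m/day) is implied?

0.806

Cross-sectional area A = 262 × 25.3 = 6629 m².
Hydraulic gradient i = (287.89 − 282.39) / 842 = 5.5 / 842 = 0.006532.
From Q = K·A·i, K = Q / (A·i) = 34.9 / (6629 × 0.006532) = 0.8060 m/day.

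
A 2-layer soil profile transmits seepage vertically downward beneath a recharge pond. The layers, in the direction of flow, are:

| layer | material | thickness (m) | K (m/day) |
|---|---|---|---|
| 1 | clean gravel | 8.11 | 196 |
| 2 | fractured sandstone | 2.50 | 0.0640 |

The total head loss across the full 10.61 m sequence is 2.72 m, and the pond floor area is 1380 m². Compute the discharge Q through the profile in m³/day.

Flow is perpendicular to layering, so the layers act in series and the equivalent K is the thickness-weighted harmonic mean.
Total thickness L = 8.11 + 2.50 = 10.61 m.
Σ(b_i/K_i) = 8.11/196 + 2.50/0.0640 = 39.10 d.
K_eq = L / Σ(b_i/K_i) = 10.61 / 39.10 = 0.2713 m/day.
Q = K_eq · A · (Δh/L) = 0.2713 × 1380 × (2.72/10.61) = 95.99 m³/day.

96.0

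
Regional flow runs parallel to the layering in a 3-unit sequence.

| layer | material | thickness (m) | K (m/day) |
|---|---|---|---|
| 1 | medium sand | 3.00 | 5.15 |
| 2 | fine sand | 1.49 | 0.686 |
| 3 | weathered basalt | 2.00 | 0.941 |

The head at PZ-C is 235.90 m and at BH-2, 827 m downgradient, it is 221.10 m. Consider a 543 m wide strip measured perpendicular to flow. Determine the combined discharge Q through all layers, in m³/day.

Flow is parallel to layering, so each bed carries its own Darcy discharge and the transmissivities add.
Σ(K_i·b_i) = 5.15×3.00 + 0.686×1.49 + 0.941×2.00 = 18.35 m²/day.
Hydraulic gradient i = (235.90 − 221.10) / 827 = 14.8 / 827 = 0.01790.
Q = Σ(K_i·b_i) · W · i = 18.35 × 543 × 0.01790 = 178.4 m³/day.

178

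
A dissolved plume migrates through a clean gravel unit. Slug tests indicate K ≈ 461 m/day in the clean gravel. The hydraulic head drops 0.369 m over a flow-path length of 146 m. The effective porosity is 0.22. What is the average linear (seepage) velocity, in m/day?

Hydraulic gradient i = Δh / L = 0.369 / 146 = 0.002527.
Darcy flux q = K · i = 461.0 × 0.002527 = 1.165 m/day.
Seepage velocity v = q / n_e = 1.165 / 0.22 = 5.296 m/day.

5.30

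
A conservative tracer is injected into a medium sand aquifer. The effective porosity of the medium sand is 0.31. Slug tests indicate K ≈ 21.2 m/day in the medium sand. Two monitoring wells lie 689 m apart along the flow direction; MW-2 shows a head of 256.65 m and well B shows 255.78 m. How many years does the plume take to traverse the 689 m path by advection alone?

Hydraulic gradient i = (256.65 − 255.78) / 689 = 0.87 / 689 = 0.001263.
Darcy flux q = K · i = 21.20 × 0.001263 = 0.02677 m/day.
Seepage velocity v = q / n_e = 0.02677 / 0.31 = 0.08635 m/day.
Travel time t = L / v = 689 / 0.08635 = 7979 days = 21.85 years.

21.8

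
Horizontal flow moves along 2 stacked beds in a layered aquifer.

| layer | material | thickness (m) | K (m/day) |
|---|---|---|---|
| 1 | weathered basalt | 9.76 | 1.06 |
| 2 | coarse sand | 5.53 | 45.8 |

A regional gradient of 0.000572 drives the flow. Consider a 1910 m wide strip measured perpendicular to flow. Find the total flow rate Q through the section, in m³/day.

Flow is parallel to layering, so each bed carries its own Darcy discharge and the transmissivities add.
Σ(K_i·b_i) = 1.06×9.76 + 45.8×5.53 = 263.6 m²/day.
Hydraulic gradient i = 0.000572.
Q = Σ(K_i·b_i) · W · i = 263.6 × 1910 × 0.0005720 = 288.0 m³/day.

288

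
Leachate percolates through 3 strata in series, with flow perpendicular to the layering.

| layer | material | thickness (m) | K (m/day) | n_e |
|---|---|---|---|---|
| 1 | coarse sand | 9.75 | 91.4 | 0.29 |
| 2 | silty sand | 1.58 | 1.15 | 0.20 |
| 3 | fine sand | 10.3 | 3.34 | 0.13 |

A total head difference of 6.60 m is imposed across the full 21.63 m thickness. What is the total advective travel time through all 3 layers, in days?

3.10

With flow normal to the layers, continuity requires the same specific discharge q through every layer.
Σ(b_i/K_i) = 9.75/91.4 + 1.58/1.15 + 10.3/3.34 = 4.564 d.
q = Δh / Σ(b_i/K_i) = 6.60 / 4.564 = 1.446 m/day.
In each layer the seepage velocity is v_i = q/n_i, so the layer transit time is t_i = b_i·n_i / q:
  layer 1 (coarse sand): t_1 = 9.75 × 0.29 / 1.446 = 1.955 d
  layer 2 (silty sand): t_2 = 1.58 × 0.20 / 1.446 = 0.2185 d
  layer 3 (fine sand): t_3 = 10.3 × 0.13 / 1.446 = 0.9260 d
Total t = Σ t_i = 3.100 days.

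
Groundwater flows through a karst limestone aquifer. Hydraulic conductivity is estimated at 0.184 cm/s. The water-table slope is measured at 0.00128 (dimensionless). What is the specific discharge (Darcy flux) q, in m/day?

Convert K: 0.184 cm/s × 864 = 159.0 m/day.
Hydraulic gradient i = 0.00128.
Specific discharge q = K · i = 159.0 × 0.001280 = 0.2035 m/day.

0.203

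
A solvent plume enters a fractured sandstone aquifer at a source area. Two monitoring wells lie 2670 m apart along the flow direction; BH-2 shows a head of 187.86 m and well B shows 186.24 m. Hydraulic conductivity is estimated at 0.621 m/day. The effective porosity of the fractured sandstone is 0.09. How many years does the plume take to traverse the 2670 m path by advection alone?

Hydraulic gradient i = (187.86 − 186.24) / 2670 = 1.62 / 2670 = 0.0006067.
Darcy flux q = K · i = 0.6210 × 0.0006067 = 0.0003768 m/day.
Seepage velocity v = q / n_e = 0.0003768 / 0.09 = 0.004187 m/day.
Travel time t = L / v = 2670 / 0.004187 = 6.378e+05 days = 1746 years.

1750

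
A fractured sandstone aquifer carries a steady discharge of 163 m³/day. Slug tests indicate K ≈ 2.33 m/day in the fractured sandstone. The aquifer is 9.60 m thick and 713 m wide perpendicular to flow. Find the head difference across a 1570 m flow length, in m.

Cross-sectional area A = 713 × 9.60 = 6845 m².
From Q = K·A·i, i = Q / (K·A) = 163 / (2.330 × 6845) = 0.01022.
Head loss Δh = i · L = 0.01022 × 1570 = 16.05 m.

16.0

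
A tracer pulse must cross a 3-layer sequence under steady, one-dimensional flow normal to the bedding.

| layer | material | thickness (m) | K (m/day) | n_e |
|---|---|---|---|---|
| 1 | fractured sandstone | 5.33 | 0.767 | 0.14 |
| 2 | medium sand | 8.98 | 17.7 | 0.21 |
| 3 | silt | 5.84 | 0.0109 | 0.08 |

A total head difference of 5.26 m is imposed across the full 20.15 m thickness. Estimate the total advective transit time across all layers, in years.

With flow normal to the layers, continuity requires the same specific discharge q through every layer.
Σ(b_i/K_i) = 5.33/0.767 + 8.98/17.7 + 5.84/0.0109 = 543.2 d.
q = Δh / Σ(b_i/K_i) = 5.26 / 543.2 = 0.009683 m/day.
In each layer the seepage velocity is v_i = q/n_i, so the layer transit time is t_i = b_i·n_i / q:
  layer 1 (fractured sandstone): t_1 = 5.33 × 0.14 / 0.009683 = 77.07 d
  layer 2 (medium sand): t_2 = 8.98 × 0.21 / 0.009683 = 194.8 d
  layer 3 (silt): t_3 = 5.84 × 0.08 / 0.009683 = 48.25 d
Total t = Σ t_i = 320.1 days = 0.8763 years.

0.876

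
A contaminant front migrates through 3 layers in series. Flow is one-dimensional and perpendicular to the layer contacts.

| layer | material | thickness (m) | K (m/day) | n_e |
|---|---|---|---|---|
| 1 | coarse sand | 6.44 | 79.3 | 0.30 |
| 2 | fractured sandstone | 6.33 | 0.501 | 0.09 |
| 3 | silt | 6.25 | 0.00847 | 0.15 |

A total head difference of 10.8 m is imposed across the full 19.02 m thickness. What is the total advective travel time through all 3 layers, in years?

With flow normal to the layers, continuity requires the same specific discharge q through every layer.
Σ(b_i/K_i) = 6.44/79.3 + 6.33/0.501 + 6.25/0.00847 = 750.6 d.
q = Δh / Σ(b_i/K_i) = 10.8 / 750.6 = 0.01439 m/day.
In each layer the seepage velocity is v_i = q/n_i, so the layer transit time is t_i = b_i·n_i / q:
  layer 1 (coarse sand): t_1 = 6.44 × 0.30 / 0.01439 = 134.3 d
  layer 2 (fractured sandstone): t_2 = 6.33 × 0.09 / 0.01439 = 39.59 d
  layer 3 (silt): t_3 = 6.25 × 0.15 / 0.01439 = 65.16 d
Total t = Σ t_i = 239.0 days = 0.6544 years.

0.654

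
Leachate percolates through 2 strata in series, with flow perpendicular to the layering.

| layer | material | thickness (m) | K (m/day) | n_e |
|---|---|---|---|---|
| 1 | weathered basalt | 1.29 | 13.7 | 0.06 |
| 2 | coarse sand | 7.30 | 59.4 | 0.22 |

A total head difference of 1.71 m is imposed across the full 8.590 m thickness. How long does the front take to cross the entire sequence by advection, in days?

With flow normal to the layers, continuity requires the same specific discharge q through every layer.
Σ(b_i/K_i) = 1.29/13.7 + 7.30/59.4 = 0.2171 d.
q = Δh / Σ(b_i/K_i) = 1.71 / 0.2171 = 7.878 m/day.
In each layer the seepage velocity is v_i = q/n_i, so the layer transit time is t_i = b_i·n_i / q:
  layer 1 (weathered basalt): t_1 = 1.29 × 0.06 / 7.878 = 0.009825 d
  layer 2 (coarse sand): t_2 = 7.30 × 0.22 / 7.878 = 0.2039 d
Total t = Σ t_i = 0.2137 days.

0.214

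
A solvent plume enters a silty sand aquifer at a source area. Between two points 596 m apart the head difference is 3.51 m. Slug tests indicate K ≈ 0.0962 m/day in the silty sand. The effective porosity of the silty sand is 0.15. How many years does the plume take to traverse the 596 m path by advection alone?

432

Hydraulic gradient i = Δh / L = 3.51 / 596 = 0.005889.
Darcy flux q = K · i = 0.09620 × 0.005889 = 0.0005665 m/day.
Seepage velocity v = q / n_e = 0.0005665 / 0.15 = 0.003777 m/day.
Travel time t = L / v = 596 / 0.003777 = 1.578e+05 days = 432.0 years.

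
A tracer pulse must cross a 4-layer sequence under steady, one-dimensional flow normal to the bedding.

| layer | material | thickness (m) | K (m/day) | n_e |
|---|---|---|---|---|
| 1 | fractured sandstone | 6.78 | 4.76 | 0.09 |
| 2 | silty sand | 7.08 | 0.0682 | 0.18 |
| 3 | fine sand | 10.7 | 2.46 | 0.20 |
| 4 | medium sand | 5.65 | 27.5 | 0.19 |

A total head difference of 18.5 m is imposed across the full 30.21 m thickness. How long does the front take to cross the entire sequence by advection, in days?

30.3

With flow normal to the layers, continuity requires the same specific discharge q through every layer.
Σ(b_i/K_i) = 6.78/4.76 + 7.08/0.0682 + 10.7/2.46 + 5.65/27.5 = 109.8 d.
q = Δh / Σ(b_i/K_i) = 18.5 / 109.8 = 0.1685 m/day.
In each layer the seepage velocity is v_i = q/n_i, so the layer transit time is t_i = b_i·n_i / q:
  layer 1 (fractured sandstone): t_1 = 6.78 × 0.09 / 0.1685 = 3.621 d
  layer 2 (silty sand): t_2 = 7.08 × 0.18 / 0.1685 = 7.563 d
  layer 3 (fine sand): t_3 = 10.7 × 0.20 / 0.1685 = 12.70 d
  layer 4 (medium sand): t_4 = 5.65 × 0.19 / 0.1685 = 6.371 d
Total t = Σ t_i = 30.26 days.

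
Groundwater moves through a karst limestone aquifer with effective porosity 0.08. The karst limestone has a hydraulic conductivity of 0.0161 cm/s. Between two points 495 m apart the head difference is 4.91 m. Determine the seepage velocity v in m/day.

Convert K: 0.0161 cm/s × 864 = 13.91 m/day.
Hydraulic gradient i = Δh / L = 4.91 / 495 = 0.009919.
Darcy flux q = K · i = 13.91 × 0.009919 = 0.1380 m/day.
Seepage velocity v = q / n_e = 0.1380 / 0.08 = 1.725 m/day.

1.72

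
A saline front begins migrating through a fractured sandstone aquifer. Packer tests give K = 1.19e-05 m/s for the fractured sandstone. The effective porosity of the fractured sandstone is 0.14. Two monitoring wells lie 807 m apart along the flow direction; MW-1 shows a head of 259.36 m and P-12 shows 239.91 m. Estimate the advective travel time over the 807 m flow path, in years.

12.5

Convert K: 1.19e-05 m/s × 86400 = 1.028 m/day.
Hydraulic gradient i = (259.36 − 239.91) / 807 = 19.45 / 807 = 0.02410.
Darcy flux q = K · i = 1.028 × 0.02410 = 0.02478 m/day.
Seepage velocity v = q / n_e = 0.02478 / 0.14 = 0.1770 m/day.
Travel time t = L / v = 807 / 0.1770 = 4559 days = 12.48 years.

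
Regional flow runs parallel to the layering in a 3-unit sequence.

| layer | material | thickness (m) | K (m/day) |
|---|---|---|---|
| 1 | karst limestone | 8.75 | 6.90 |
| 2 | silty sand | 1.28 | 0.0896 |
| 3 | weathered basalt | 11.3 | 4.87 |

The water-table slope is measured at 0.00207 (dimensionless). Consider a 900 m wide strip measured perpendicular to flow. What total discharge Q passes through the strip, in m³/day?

215

Flow is parallel to layering, so each bed carries its own Darcy discharge and the transmissivities add.
Σ(K_i·b_i) = 6.90×8.75 + 0.0896×1.28 + 4.87×11.3 = 115.5 m²/day.
Hydraulic gradient i = 0.00207.
Q = Σ(K_i·b_i) · W · i = 115.5 × 900 × 0.002070 = 215.2 m³/day.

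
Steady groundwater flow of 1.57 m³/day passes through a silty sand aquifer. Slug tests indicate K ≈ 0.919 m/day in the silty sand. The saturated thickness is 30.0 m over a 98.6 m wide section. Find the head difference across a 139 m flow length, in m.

0.0803

Cross-sectional area A = 98.6 × 30.0 = 2958 m².
From Q = K·A·i, i = Q / (K·A) = 1.57 / (0.9190 × 2958) = 0.0005775.
Head loss Δh = i · L = 0.0005775 × 139 = 0.08028 m.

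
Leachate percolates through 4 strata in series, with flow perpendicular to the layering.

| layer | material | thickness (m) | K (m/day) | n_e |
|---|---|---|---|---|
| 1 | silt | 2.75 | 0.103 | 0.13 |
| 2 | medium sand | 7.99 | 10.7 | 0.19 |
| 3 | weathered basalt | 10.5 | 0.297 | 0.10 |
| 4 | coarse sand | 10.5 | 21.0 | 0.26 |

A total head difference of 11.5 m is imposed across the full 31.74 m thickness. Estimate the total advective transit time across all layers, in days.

With flow normal to the layers, continuity requires the same specific discharge q through every layer.
Σ(b_i/K_i) = 2.75/0.103 + 7.99/10.7 + 10.5/0.297 + 10.5/21.0 = 63.30 d.
q = Δh / Σ(b_i/K_i) = 11.5 / 63.30 = 0.1817 m/day.
In each layer the seepage velocity is v_i = q/n_i, so the layer transit time is t_i = b_i·n_i / q:
  layer 1 (silt): t_1 = 2.75 × 0.13 / 0.1817 = 1.968 d
  layer 2 (medium sand): t_2 = 7.99 × 0.19 / 0.1817 = 8.356 d
  layer 3 (weathered basalt): t_3 = 10.5 × 0.10 / 0.1817 = 5.780 d
  layer 4 (coarse sand): t_4 = 10.5 × 0.26 / 0.1817 = 15.03 d
Total t = Σ t_i = 31.13 days.

31.1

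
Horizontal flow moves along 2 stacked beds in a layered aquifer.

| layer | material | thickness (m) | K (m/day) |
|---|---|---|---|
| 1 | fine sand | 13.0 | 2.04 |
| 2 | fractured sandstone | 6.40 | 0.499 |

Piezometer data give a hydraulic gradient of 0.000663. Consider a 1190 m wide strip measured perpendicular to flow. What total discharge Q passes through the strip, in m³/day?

23.4

Flow is parallel to layering, so each bed carries its own Darcy discharge and the transmissivities add.
Σ(K_i·b_i) = 2.04×13.0 + 0.499×6.40 = 29.71 m²/day.
Hydraulic gradient i = 0.000663.
Q = Σ(K_i·b_i) · W · i = 29.71 × 1190 × 0.0006630 = 23.44 m³/day.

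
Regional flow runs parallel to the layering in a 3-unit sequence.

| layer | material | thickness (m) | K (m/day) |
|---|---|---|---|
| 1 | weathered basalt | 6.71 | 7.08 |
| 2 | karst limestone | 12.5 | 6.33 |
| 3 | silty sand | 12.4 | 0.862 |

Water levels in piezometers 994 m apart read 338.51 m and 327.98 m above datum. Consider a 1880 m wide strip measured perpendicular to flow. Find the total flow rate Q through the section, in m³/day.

2730

Flow is parallel to layering, so each bed carries its own Darcy discharge and the transmissivities add.
Σ(K_i·b_i) = 7.08×6.71 + 6.33×12.5 + 0.862×12.4 = 137.3 m²/day.
Hydraulic gradient i = (338.51 − 327.98) / 994 = 10.53 / 994 = 0.01059.
Q = Σ(K_i·b_i) · W · i = 137.3 × 1880 × 0.01059 = 2735 m³/day.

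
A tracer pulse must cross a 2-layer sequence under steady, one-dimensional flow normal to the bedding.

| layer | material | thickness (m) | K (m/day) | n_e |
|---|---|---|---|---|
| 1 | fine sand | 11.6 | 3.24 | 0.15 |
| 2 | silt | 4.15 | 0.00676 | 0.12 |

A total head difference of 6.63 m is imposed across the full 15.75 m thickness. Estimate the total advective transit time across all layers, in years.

0.571

With flow normal to the layers, continuity requires the same specific discharge q through every layer.
Σ(b_i/K_i) = 11.6/3.24 + 4.15/0.00676 = 617.5 d.
q = Δh / Σ(b_i/K_i) = 6.63 / 617.5 = 0.01074 m/day.
In each layer the seepage velocity is v_i = q/n_i, so the layer transit time is t_i = b_i·n_i / q:
  layer 1 (fine sand): t_1 = 11.6 × 0.15 / 0.01074 = 162.1 d
  layer 2 (silt): t_2 = 4.15 × 0.12 / 0.01074 = 46.38 d
Total t = Σ t_i = 208.4 days = 0.5707 years.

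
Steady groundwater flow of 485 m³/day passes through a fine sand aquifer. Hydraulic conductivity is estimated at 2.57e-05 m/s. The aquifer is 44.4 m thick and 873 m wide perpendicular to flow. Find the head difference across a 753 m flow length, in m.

Convert K: 2.57e-05 m/s × 86400 = 2.220 m/day.
Cross-sectional area A = 873 × 44.4 = 38761 m².
From Q = K·A·i, i = Q / (K·A) = 485 / (2.220 × 38761) = 0.005635.
Head loss Δh = i · L = 0.005635 × 753 = 4.243 m.

4.24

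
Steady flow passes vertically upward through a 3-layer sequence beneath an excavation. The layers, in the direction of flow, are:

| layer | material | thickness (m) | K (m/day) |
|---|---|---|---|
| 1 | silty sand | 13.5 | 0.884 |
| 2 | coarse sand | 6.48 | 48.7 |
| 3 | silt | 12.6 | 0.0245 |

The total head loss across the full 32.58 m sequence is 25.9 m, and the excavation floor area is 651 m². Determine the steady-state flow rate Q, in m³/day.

31.8

Flow is perpendicular to layering, so the layers act in series and the equivalent K is the thickness-weighted harmonic mean.
Total thickness L = 13.5 + 6.48 + 12.6 = 32.58 m.
Σ(b_i/K_i) = 13.5/0.884 + 6.48/48.7 + 12.6/0.0245 = 529.7 d.
K_eq = L / Σ(b_i/K_i) = 32.58 / 529.7 = 0.06151 m/day.
Q = K_eq · A · (Δh/L) = 0.06151 × 651 × (25.9/32.58) = 31.83 m³/day.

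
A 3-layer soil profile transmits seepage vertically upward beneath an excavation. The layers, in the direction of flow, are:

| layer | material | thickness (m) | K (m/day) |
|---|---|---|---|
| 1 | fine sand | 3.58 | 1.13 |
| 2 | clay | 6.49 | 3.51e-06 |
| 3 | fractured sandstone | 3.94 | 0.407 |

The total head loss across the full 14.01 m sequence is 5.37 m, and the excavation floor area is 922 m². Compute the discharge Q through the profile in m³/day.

0.00268

Flow is perpendicular to layering, so the layers act in series and the equivalent K is the thickness-weighted harmonic mean.
Total thickness L = 3.58 + 6.49 + 3.94 = 14.01 m.
Σ(b_i/K_i) = 3.58/1.13 + 6.49/3.51e-06 + 3.94/0.407 = 1.849e+06 d.
K_eq = L / Σ(b_i/K_i) = 14.01 / 1.849e+06 = 7.577e-06 m/day.
Q = K_eq · A · (Δh/L) = 7.577e-06 × 922 × (5.37/14.01) = 0.002678 m³/day.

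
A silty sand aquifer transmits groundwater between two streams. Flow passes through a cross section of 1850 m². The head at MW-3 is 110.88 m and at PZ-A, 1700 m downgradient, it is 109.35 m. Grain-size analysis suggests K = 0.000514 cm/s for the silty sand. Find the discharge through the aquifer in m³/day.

0.739

Convert K: 0.000514 cm/s × 864 = 0.4441 m/day.
Hydraulic gradient i = (110.88 − 109.35) / 1700 = 1.53 / 1700 = 0.0009000.
Darcy's law: Q = K · A · i = 0.4441 × 1850 × 0.0009000 = 0.7394 m³/day.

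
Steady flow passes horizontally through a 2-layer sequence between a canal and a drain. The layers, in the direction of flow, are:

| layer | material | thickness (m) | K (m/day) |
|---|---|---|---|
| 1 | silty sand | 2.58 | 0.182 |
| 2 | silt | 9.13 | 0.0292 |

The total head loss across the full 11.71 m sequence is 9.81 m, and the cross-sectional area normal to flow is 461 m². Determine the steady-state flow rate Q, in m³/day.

13.8

Flow is perpendicular to layering, so the layers act in series and the equivalent K is the thickness-weighted harmonic mean.
Total thickness L = 2.58 + 9.13 = 11.71 m.
Σ(b_i/K_i) = 2.58/0.182 + 9.13/0.0292 = 326.8 d.
K_eq = L / Σ(b_i/K_i) = 11.71 / 326.8 = 0.03583 m/day.
Q = K_eq · A · (Δh/L) = 0.03583 × 461 × (9.81/11.71) = 13.84 m³/day.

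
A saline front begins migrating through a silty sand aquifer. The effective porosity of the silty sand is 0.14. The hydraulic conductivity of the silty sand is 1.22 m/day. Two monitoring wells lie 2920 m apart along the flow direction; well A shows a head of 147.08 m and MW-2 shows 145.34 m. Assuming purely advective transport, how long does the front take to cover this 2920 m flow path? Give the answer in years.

1540

Hydraulic gradient i = (147.08 − 145.34) / 2920 = 1.74 / 2920 = 0.0005959.
Darcy flux q = K · i = 1.220 × 0.0005959 = 0.0007270 m/day.
Seepage velocity v = q / n_e = 0.0007270 / 0.14 = 0.005193 m/day.
Travel time t = L / v = 2920 / 0.005193 = 5.623e+05 days = 1540 years.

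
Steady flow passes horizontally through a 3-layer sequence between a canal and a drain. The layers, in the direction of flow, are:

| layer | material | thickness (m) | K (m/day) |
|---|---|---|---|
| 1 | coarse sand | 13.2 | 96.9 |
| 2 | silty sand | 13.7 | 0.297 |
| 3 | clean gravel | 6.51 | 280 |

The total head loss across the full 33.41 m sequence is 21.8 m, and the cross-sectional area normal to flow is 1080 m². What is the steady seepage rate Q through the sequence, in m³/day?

509

Flow is perpendicular to layering, so the layers act in series and the equivalent K is the thickness-weighted harmonic mean.
Total thickness L = 13.2 + 13.7 + 6.51 = 33.41 m.
Σ(b_i/K_i) = 13.2/96.9 + 13.7/0.297 + 6.51/280 = 46.29 d.
K_eq = L / Σ(b_i/K_i) = 33.41 / 46.29 = 0.7218 m/day.
Q = K_eq · A · (Δh/L) = 0.7218 × 1080 × (21.8/33.41) = 508.6 m³/day.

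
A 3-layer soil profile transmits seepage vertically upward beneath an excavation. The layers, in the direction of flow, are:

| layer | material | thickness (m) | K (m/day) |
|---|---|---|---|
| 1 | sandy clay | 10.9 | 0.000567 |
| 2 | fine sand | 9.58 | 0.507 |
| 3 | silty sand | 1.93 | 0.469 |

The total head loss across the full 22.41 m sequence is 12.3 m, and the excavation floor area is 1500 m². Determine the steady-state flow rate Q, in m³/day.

Flow is perpendicular to layering, so the layers act in series and the equivalent K is the thickness-weighted harmonic mean.
Total thickness L = 10.9 + 9.58 + 1.93 = 22.41 m.
Σ(b_i/K_i) = 10.9/0.000567 + 9.58/0.507 + 1.93/0.469 = 19247 d.
K_eq = L / Σ(b_i/K_i) = 22.41 / 19247 = 0.001164 m/day.
Q = K_eq · A · (Δh/L) = 0.001164 × 1500 × (12.3/22.41) = 0.9586 m³/day.

0.959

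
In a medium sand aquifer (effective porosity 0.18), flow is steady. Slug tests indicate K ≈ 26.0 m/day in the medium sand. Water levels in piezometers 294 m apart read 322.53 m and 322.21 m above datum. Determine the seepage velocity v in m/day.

Hydraulic gradient i = (322.53 − 322.21) / 294 = 0.32 / 294 = 0.001088.
Darcy flux q = K · i = 26.00 × 0.001088 = 0.02830 m/day.
Seepage velocity v = q / n_e = 0.02830 / 0.18 = 0.1572 m/day.

0.157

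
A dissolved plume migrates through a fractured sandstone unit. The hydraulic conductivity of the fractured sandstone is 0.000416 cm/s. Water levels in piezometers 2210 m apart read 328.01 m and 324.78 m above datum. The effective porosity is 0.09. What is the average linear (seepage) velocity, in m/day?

Convert K: 0.000416 cm/s × 864 = 0.3594 m/day.
Hydraulic gradient i = (328.01 − 324.78) / 2210 = 3.23 / 2210 = 0.001462.
Darcy flux q = K · i = 0.3594 × 0.001462 = 0.0005253 m/day.
Seepage velocity v = q / n_e = 0.0005253 / 0.09 = 0.005837 m/day.

0.00584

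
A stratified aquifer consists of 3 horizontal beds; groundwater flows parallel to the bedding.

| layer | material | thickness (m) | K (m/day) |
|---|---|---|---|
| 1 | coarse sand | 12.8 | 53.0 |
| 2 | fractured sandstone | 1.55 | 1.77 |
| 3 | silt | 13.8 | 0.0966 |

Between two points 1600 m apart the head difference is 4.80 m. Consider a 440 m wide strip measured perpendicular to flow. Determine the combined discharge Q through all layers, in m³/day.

901

Flow is parallel to layering, so each bed carries its own Darcy discharge and the transmissivities add.
Σ(K_i·b_i) = 53.0×12.8 + 1.77×1.55 + 0.0966×13.8 = 682.5 m²/day.
Hydraulic gradient i = Δh / L = 4.80 / 1600 = 0.003000.
Q = Σ(K_i·b_i) · W · i = 682.5 × 440 × 0.003000 = 900.9 m³/day.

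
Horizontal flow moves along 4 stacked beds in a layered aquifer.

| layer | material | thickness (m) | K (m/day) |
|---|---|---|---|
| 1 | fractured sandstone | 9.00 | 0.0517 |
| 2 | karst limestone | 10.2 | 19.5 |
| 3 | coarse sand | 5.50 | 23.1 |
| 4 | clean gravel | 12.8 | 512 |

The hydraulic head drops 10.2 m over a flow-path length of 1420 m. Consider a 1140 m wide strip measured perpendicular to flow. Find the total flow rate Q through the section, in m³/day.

56300

Flow is parallel to layering, so each bed carries its own Darcy discharge and the transmissivities add.
Σ(K_i·b_i) = 0.0517×9.00 + 19.5×10.2 + 23.1×5.50 + 512×12.8 = 6880 m²/day.
Hydraulic gradient i = Δh / L = 10.2 / 1420 = 0.007183.
Q = Σ(K_i·b_i) · W · i = 6880 × 1140 × 0.007183 = 56339 m³/day.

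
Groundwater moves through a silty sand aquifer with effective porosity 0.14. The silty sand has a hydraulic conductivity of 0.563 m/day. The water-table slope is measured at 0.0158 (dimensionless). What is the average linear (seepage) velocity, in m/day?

0.0635

Hydraulic gradient i = 0.0158.
Darcy flux q = K · i = 0.5630 × 0.01580 = 0.008895 m/day.
Seepage velocity v = q / n_e = 0.008895 / 0.14 = 0.06354 m/day.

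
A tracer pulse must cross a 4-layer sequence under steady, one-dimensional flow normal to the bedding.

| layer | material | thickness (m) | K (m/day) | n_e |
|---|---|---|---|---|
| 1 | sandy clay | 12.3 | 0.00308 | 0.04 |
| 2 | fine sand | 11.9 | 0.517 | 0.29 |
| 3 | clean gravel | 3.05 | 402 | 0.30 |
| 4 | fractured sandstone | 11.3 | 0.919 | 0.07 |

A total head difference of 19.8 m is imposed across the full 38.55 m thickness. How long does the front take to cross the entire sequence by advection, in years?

3.15

With flow normal to the layers, continuity requires the same specific discharge q through every layer.
Σ(b_i/K_i) = 12.3/0.00308 + 11.9/0.517 + 3.05/402 + 11.3/0.919 = 4029 d.
q = Δh / Σ(b_i/K_i) = 19.8 / 4029 = 0.004915 m/day.
In each layer the seepage velocity is v_i = q/n_i, so the layer transit time is t_i = b_i·n_i / q:
  layer 1 (sandy clay): t_1 = 12.3 × 0.04 / 0.004915 = 100.1 d
  layer 2 (fine sand): t_2 = 11.9 × 0.29 / 0.004915 = 702.2 d
  layer 3 (clean gravel): t_3 = 3.05 × 0.30 / 0.004915 = 186.2 d
  layer 4 (fractured sandstone): t_4 = 11.3 × 0.07 / 0.004915 = 160.9 d
Total t = Σ t_i = 1149 days = 3.147 years.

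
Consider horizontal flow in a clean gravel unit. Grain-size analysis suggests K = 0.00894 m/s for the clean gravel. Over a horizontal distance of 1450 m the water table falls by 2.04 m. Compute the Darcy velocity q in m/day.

1.09

Convert K: 0.00894 m/s × 86400 = 772.4 m/day.
Hydraulic gradient i = Δh / L = 2.04 / 1450 = 0.001407.
Specific discharge q = K · i = 772.4 × 0.001407 = 1.087 m/day.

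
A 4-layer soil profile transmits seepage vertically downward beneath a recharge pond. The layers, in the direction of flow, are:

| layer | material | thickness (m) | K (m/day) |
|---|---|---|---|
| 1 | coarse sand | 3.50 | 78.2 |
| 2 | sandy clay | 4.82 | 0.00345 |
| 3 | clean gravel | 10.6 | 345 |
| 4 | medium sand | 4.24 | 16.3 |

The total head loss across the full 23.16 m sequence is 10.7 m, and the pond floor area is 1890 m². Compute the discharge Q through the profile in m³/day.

Flow is perpendicular to layering, so the layers act in series and the equivalent K is the thickness-weighted harmonic mean.
Total thickness L = 3.50 + 4.82 + 10.6 + 4.24 = 23.16 m.
Σ(b_i/K_i) = 3.50/78.2 + 4.82/0.00345 + 10.6/345 + 4.24/16.3 = 1397 d.
K_eq = L / Σ(b_i/K_i) = 23.16 / 1397 = 0.01657 m/day.
Q = K_eq · A · (Δh/L) = 0.01657 × 1890 × (10.7/23.16) = 14.47 m³/day.

14.5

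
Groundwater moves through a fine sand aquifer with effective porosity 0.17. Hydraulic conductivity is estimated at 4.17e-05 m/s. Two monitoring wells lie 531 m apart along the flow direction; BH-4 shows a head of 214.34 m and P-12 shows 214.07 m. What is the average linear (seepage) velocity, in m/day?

Convert K: 4.17e-05 m/s × 86400 = 3.603 m/day.
Hydraulic gradient i = (214.34 − 214.07) / 531 = 0.27 / 531 = 0.0005085.
Darcy flux q = K · i = 3.603 × 0.0005085 = 0.001832 m/day.
Seepage velocity v = q / n_e = 0.001832 / 0.17 = 0.01078 m/day.

0.0108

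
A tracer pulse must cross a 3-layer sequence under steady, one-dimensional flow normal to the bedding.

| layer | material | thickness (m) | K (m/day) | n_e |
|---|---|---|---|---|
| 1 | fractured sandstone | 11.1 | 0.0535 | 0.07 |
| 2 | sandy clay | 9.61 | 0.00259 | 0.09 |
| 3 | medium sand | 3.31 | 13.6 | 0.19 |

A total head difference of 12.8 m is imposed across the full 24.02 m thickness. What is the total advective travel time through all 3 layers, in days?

695

With flow normal to the layers, continuity requires the same specific discharge q through every layer.
Σ(b_i/K_i) = 11.1/0.0535 + 9.61/0.00259 + 3.31/13.6 = 3918 d.
q = Δh / Σ(b_i/K_i) = 12.8 / 3918 = 0.003267 m/day.
In each layer the seepage velocity is v_i = q/n_i, so the layer transit time is t_i = b_i·n_i / q:
  layer 1 (fractured sandstone): t_1 = 11.1 × 0.07 / 0.003267 = 237.8 d
  layer 2 (sandy clay): t_2 = 9.61 × 0.09 / 0.003267 = 264.8 d
  layer 3 (medium sand): t_3 = 3.31 × 0.19 / 0.003267 = 192.5 d
Total t = Σ t_i = 695.1 days.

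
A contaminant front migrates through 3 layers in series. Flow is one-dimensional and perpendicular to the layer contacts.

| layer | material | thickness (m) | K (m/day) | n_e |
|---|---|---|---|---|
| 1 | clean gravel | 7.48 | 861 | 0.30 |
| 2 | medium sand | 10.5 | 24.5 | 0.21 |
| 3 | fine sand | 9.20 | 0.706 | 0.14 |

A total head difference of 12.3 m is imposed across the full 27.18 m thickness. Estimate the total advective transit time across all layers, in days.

6.28

With flow normal to the layers, continuity requires the same specific discharge q through every layer.
Σ(b_i/K_i) = 7.48/861 + 10.5/24.5 + 9.20/0.706 = 13.47 d.
q = Δh / Σ(b_i/K_i) = 12.3 / 13.47 = 0.9132 m/day.
In each layer the seepage velocity is v_i = q/n_i, so the layer transit time is t_i = b_i·n_i / q:
  layer 1 (clean gravel): t_1 = 7.48 × 0.30 / 0.9132 = 2.457 d
  layer 2 (medium sand): t_2 = 10.5 × 0.21 / 0.9132 = 2.414 d
  layer 3 (fine sand): t_3 = 9.20 × 0.14 / 0.9132 = 1.410 d
Total t = Σ t_i = 6.282 days.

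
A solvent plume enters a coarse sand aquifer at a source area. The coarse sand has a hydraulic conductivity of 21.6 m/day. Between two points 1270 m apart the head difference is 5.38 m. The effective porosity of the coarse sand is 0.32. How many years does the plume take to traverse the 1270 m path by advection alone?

Hydraulic gradient i = Δh / L = 5.38 / 1270 = 0.004236.
Darcy flux q = K · i = 21.60 × 0.004236 = 0.09150 m/day.
Seepage velocity v = q / n_e = 0.09150 / 0.32 = 0.2859 m/day.
Travel time t = L / v = 1270 / 0.2859 = 4441 days = 12.16 years.

12.2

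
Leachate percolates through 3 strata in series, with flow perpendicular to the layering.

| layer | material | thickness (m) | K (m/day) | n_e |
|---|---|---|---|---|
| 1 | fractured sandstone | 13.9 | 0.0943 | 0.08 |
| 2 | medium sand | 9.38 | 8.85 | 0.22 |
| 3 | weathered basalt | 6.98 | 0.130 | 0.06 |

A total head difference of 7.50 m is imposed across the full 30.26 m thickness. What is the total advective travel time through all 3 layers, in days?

96.9

With flow normal to the layers, continuity requires the same specific discharge q through every layer.
Σ(b_i/K_i) = 13.9/0.0943 + 9.38/8.85 + 6.98/0.130 = 202.2 d.
q = Δh / Σ(b_i/K_i) = 7.50 / 202.2 = 0.03710 m/day.
In each layer the seepage velocity is v_i = q/n_i, so the layer transit time is t_i = b_i·n_i / q:
  layer 1 (fractured sandstone): t_1 = 13.9 × 0.08 / 0.03710 = 29.97 d
  layer 2 (medium sand): t_2 = 9.38 × 0.22 / 0.03710 = 55.62 d
  layer 3 (weathered basalt): t_3 = 6.98 × 0.06 / 0.03710 = 11.29 d
Total t = Σ t_i = 96.88 days.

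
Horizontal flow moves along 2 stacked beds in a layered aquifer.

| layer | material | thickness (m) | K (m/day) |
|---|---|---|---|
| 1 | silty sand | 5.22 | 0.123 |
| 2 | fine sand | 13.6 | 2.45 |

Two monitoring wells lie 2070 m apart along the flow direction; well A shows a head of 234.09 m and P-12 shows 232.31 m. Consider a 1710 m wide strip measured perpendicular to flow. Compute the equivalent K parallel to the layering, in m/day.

Flow is parallel to layering, so each bed carries its own Darcy discharge and the transmissivities add.
Σ(K_i·b_i) = 0.123×5.22 + 2.45×13.6 = 33.96 m²/day.
Total thickness b = 18.82 m, so K_eq = Σ(K_i·b_i)/b = 1.805 m/day.

1.80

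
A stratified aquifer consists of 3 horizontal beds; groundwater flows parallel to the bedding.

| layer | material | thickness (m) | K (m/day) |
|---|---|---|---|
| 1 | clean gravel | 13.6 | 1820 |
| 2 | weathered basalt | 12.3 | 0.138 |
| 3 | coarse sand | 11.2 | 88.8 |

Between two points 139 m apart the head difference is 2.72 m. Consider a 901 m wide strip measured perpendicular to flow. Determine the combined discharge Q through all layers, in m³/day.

454000

Flow is parallel to layering, so each bed carries its own Darcy discharge and the transmissivities add.
Σ(K_i·b_i) = 1820×13.6 + 0.138×12.3 + 88.8×11.2 = 25748 m²/day.
Hydraulic gradient i = Δh / L = 2.72 / 139 = 0.01957.
Q = Σ(K_i·b_i) · W · i = 25748 × 901 × 0.01957 = 4.540e+05 m³/day.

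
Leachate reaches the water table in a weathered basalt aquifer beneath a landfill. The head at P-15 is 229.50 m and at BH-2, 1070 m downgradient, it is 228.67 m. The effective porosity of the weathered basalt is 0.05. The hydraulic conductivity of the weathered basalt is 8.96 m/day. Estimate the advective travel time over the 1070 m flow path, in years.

21.1

Hydraulic gradient i = (229.50 − 228.67) / 1070 = 0.83 / 1070 = 0.0007757.
Darcy flux q = K · i = 8.960 × 0.0007757 = 0.006950 m/day.
Seepage velocity v = q / n_e = 0.006950 / 0.05 = 0.1390 m/day.
Travel time t = L / v = 1070 / 0.1390 = 7698 days = 21.07 years.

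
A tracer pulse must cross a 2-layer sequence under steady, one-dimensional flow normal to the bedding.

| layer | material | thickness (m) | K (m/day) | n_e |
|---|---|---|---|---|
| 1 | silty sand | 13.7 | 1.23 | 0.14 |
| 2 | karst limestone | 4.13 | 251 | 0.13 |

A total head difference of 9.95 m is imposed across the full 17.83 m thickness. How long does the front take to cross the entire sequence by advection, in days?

With flow normal to the layers, continuity requires the same specific discharge q through every layer.
Σ(b_i/K_i) = 13.7/1.23 + 4.13/251 = 11.15 d.
q = Δh / Σ(b_i/K_i) = 9.95 / 11.15 = 0.8920 m/day.
In each layer the seepage velocity is v_i = q/n_i, so the layer transit time is t_i = b_i·n_i / q:
  layer 1 (silty sand): t_1 = 13.7 × 0.14 / 0.8920 = 2.150 d
  layer 2 (karst limestone): t_2 = 4.13 × 0.13 / 0.8920 = 0.6019 d
Total t = Σ t_i = 2.752 days.

2.75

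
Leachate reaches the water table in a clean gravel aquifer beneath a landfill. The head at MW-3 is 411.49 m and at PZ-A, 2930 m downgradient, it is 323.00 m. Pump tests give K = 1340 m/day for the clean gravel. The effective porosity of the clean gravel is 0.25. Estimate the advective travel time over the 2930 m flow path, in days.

Hydraulic gradient i = (411.49 − 323.00) / 2930 = 88.49 / 2930 = 0.03020.
Darcy flux q = K · i = 1340 × 0.03020 = 40.47 m/day.
Seepage velocity v = q / n_e = 40.47 / 0.25 = 161.9 m/day.
Travel time t = L / v = 2930 / 161.9 = 18.10 days.

18.1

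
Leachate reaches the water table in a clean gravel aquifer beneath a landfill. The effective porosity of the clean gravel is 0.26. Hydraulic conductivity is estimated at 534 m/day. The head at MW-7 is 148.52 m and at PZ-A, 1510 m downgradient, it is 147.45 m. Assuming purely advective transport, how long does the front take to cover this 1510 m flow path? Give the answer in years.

2.84

Hydraulic gradient i = (148.52 − 147.45) / 1510 = 1.07 / 1510 = 0.0007086.
Darcy flux q = K · i = 534.0 × 0.0007086 = 0.3784 m/day.
Seepage velocity v = q / n_e = 0.3784 / 0.26 = 1.455 m/day.
Travel time t = L / v = 1510 / 1.455 = 1038 days = 2.841 years.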